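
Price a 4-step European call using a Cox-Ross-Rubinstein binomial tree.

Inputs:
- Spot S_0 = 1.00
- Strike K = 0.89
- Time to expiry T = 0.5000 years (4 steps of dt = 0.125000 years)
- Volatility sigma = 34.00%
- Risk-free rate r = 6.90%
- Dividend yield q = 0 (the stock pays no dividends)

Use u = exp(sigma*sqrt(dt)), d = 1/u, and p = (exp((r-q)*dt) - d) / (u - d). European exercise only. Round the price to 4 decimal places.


dt = T/N = 0.125000
u = exp(sigma*sqrt(dt)) = 1.127732; d = 1/u = 0.886736
p = (exp((r-q)*dt) - d) / (u - d) = 0.505928
Discount per step: exp(-r*dt) = 0.991412
Stock lattice S(k, i) with i counting down-moves:
  k=0: S(0,0) = 1.0000
  k=1: S(1,0) = 1.1277; S(1,1) = 0.8867
  k=2: S(2,0) = 1.2718; S(2,1) = 1.0000; S(2,2) = 0.7863
  k=3: S(3,0) = 1.4342; S(3,1) = 1.1277; S(3,2) = 0.8867; S(3,3) = 0.6972
  k=4: S(4,0) = 1.6174; S(4,1) = 1.2718; S(4,2) = 1.0000; S(4,3) = 0.7863; S(4,4) = 0.6183
Terminal payoffs V(N, i) = max(S_T - K, 0):
  V(4,0) = 0.727421; V(4,1) = 0.381778; V(4,2) = 0.110000; V(4,3) = 0.000000; V(4,4) = 0.000000
Backward induction: V(k, i) = exp(-r*dt) * [p * V(k+1, i) + (1-p) * V(k+1, i+1)].
  V(3,0) = exp(-r*dt) * [p*0.727421 + (1-p)*0.381778] = 0.551868
  V(3,1) = exp(-r*dt) * [p*0.381778 + (1-p)*0.110000] = 0.245375
  V(3,2) = exp(-r*dt) * [p*0.110000 + (1-p)*0.000000] = 0.055174
  V(3,3) = exp(-r*dt) * [p*0.000000 + (1-p)*0.000000] = 0.000000
  V(2,0) = exp(-r*dt) * [p*0.551868 + (1-p)*0.245375] = 0.396999
  V(2,1) = exp(-r*dt) * [p*0.245375 + (1-p)*0.055174] = 0.150102
  V(2,2) = exp(-r*dt) * [p*0.055174 + (1-p)*0.000000] = 0.027674
  V(1,0) = exp(-r*dt) * [p*0.396999 + (1-p)*0.150102] = 0.272652
  V(1,1) = exp(-r*dt) * [p*0.150102 + (1-p)*0.027674] = 0.088844
  V(0,0) = exp(-r*dt) * [p*0.272652 + (1-p)*0.088844] = 0.180276

Answer: Price = V(0,0) = 0.1803


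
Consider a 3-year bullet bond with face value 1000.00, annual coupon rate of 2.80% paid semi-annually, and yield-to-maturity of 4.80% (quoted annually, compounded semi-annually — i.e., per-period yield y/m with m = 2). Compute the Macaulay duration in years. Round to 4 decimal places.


Answer: Macaulay duration = 2.8948 years

Derivation:
Coupon per period c = face * coupon_rate / m = 14.000000
Periods per year m = 2; per-period yield y/m = 0.024000
Number of cashflows N = 6
Cashflows (t years, CF_t, discount factor 1/(1+y/m)^(m*t), PV):
  t = 0.5000: CF_t = 14.000000, DF = 0.976562, PV = 13.671875
  t = 1.0000: CF_t = 14.000000, DF = 0.953674, PV = 13.351440
  t = 1.5000: CF_t = 14.000000, DF = 0.931323, PV = 13.038516
  t = 2.0000: CF_t = 14.000000, DF = 0.909495, PV = 12.732926
  t = 2.5000: CF_t = 14.000000, DF = 0.888178, PV = 12.434498
  t = 3.0000: CF_t = 1014.000000, DF = 0.867362, PV = 879.504802
Price P = sum_t PV_t = 944.734057
Macaulay numerator sum_t t * PV_t:
  t * PV_t at t = 0.5000: 6.835938
  t * PV_t at t = 1.0000: 13.351440
  t * PV_t at t = 1.5000: 19.557774
  t * PV_t at t = 2.0000: 25.465852
  t * PV_t at t = 2.5000: 31.086245
  t * PV_t at t = 3.0000: 2638.514407
Macaulay duration D = (sum_t t * PV_t) / P = 2734.811655 / 944.734057 = 2.894795


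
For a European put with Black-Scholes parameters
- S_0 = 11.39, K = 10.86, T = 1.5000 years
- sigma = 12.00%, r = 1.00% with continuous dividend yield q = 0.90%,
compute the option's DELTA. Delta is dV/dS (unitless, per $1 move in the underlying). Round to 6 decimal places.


Answer: Delta = -0.337090

Derivation:
d1 = 0.4079044294; d2 = 0.2609350448
phi(d1) = 0.3670961247; exp(-qT) = 0.9865907163; exp(-rT) = 0.9851119396
N(-d1) = 0.3416719204
Delta = -exp(-qT) * N(-d1) = -0.9865907163 * 0.3416719204 = -0.337090


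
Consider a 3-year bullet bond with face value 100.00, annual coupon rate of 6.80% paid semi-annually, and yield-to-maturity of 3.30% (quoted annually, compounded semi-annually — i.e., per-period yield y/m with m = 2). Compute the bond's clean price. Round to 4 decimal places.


Answer: Price = 109.9193

Derivation:
Coupon per period c = face * coupon_rate / m = 3.400000
Periods per year m = 2; per-period yield y/m = 0.016500
Number of cashflows N = 6
Cashflows (t years, CF_t, discount factor 1/(1+y/m)^(m*t), PV):
  t = 0.5000: CF_t = 3.400000, DF = 0.983768, PV = 3.344811
  t = 1.0000: CF_t = 3.400000, DF = 0.967799, PV = 3.290517
  t = 1.5000: CF_t = 3.400000, DF = 0.952090, PV = 3.237105
  t = 2.0000: CF_t = 3.400000, DF = 0.936635, PV = 3.184560
  t = 2.5000: CF_t = 3.400000, DF = 0.921432, PV = 3.132867
  t = 3.0000: CF_t = 103.400000, DF = 0.906475, PV = 93.729487
Price P = sum_t PV_t = 109.919347


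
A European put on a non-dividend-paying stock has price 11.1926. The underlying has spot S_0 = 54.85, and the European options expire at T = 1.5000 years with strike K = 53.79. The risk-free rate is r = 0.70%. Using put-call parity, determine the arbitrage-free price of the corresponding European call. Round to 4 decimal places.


Answer: Call price = 12.8144

Derivation:
Put-call parity: C - P = S_0 * exp(-qT) - K * exp(-rT).
S_0 * exp(-qT) = 54.8500 * 1.00000000 = 54.85000000
K * exp(-rT) = 53.7900 * 0.98955493 = 53.22815982
C = P + S*exp(-qT) - K*exp(-rT)
C = 11.1926 + 54.85000000 - 53.22815982 = 12.8144


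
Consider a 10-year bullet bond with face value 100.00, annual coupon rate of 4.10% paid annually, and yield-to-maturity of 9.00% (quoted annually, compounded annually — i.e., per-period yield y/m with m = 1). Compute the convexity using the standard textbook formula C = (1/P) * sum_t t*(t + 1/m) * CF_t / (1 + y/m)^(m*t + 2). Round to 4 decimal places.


Coupon per period c = face * coupon_rate / m = 4.100000
Periods per year m = 1; per-period yield y/m = 0.090000
Number of cashflows N = 10
Cashflows (t years, CF_t, discount factor 1/(1+y/m)^(m*t), PV):
  t = 1.0000: CF_t = 4.100000, DF = 0.917431, PV = 3.761468
  t = 2.0000: CF_t = 4.100000, DF = 0.841680, PV = 3.450888
  t = 3.0000: CF_t = 4.100000, DF = 0.772183, PV = 3.165952
  t = 4.0000: CF_t = 4.100000, DF = 0.708425, PV = 2.904543
  t = 5.0000: CF_t = 4.100000, DF = 0.649931, PV = 2.664719
  t = 6.0000: CF_t = 4.100000, DF = 0.596267, PV = 2.444696
  t = 7.0000: CF_t = 4.100000, DF = 0.547034, PV = 2.242840
  t = 8.0000: CF_t = 4.100000, DF = 0.501866, PV = 2.057652
  t = 9.0000: CF_t = 4.100000, DF = 0.460428, PV = 1.887754
  t = 10.0000: CF_t = 104.100000, DF = 0.422411, PV = 43.972965
Price P = sum_t PV_t = 68.553477
Convexity numerator sum_t t*(t + 1/m) * CF_t / (1+y/m)^(m*t + 2):
  t = 1.0000: term = 6.331905
  t = 2.0000: term = 17.427260
  t = 3.0000: term = 31.976624
  t = 4.0000: term = 48.893921
  t = 5.0000: term = 67.285212
  t = 6.0000: term = 86.421373
  t = 7.0000: term = 105.714218
  t = 8.0000: term = 124.695670
  t = 9.0000: term = 142.999622
  t = 10.0000: term = 4071.228137
Convexity = (1/P) * sum = 4702.973943 / 68.553477 = 68.602996

Answer: Convexity = 68.6030


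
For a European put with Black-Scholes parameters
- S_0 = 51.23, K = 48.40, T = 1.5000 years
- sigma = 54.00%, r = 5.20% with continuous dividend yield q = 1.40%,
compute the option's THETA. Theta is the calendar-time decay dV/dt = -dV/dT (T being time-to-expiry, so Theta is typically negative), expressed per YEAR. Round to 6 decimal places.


d1 = 0.5027887425; d2 = -0.1585734881
phi(d1) = 0.3515733920; exp(-qT) = 0.9792189646; exp(-rT) = 0.9249644265
Theta = -S*exp(-qT)*phi(d1)*sigma/(2*sqrt(T)) + r*K*exp(-rT)*N(-d2) - q*S*exp(-qT)*N(-d1)
N(-d1) = 0.3075564047; N(-d2) = 0.5629975410; sqrt(T) = 1.2247448714
Term 1 = -51.2300 * 0.9792189646 * 0.3515733920 * 0.5400 / (2 * 1.2247448714) = -3.8881078717
Term 2 = 0.0520 * 48.4000 * 0.9249644265 * 0.5629975410 = 1.3106303894
Term 3 = -0.0140 * 51.2300 * 0.9792189646 * 0.3075564047 = -0.2160016073
Theta = -3.8881078717 + (1.3106303894) + (-0.2160016073) = -2.793479

Answer: Theta = -2.793479


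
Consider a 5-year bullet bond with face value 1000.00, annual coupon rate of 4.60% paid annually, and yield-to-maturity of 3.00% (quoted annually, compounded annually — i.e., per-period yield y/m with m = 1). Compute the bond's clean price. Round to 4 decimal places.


Answer: Price = 1073.2753

Derivation:
Coupon per period c = face * coupon_rate / m = 46.000000
Periods per year m = 1; per-period yield y/m = 0.030000
Number of cashflows N = 5
Cashflows (t years, CF_t, discount factor 1/(1+y/m)^(m*t), PV):
  t = 1.0000: CF_t = 46.000000, DF = 0.970874, PV = 44.660194
  t = 2.0000: CF_t = 46.000000, DF = 0.942596, PV = 43.359412
  t = 3.0000: CF_t = 46.000000, DF = 0.915142, PV = 42.096516
  t = 4.0000: CF_t = 46.000000, DF = 0.888487, PV = 40.870404
  t = 5.0000: CF_t = 1046.000000, DF = 0.862609, PV = 902.288788
Price P = sum_t PV_t = 1073.275315


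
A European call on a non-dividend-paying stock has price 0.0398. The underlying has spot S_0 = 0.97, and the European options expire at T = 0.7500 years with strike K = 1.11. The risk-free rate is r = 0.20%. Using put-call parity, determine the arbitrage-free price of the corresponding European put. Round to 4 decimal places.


Put-call parity: C - P = S_0 * exp(-qT) - K * exp(-rT).
S_0 * exp(-qT) = 0.9700 * 1.00000000 = 0.97000000
K * exp(-rT) = 1.1100 * 0.99850112 = 1.10833625
P = C - S*exp(-qT) + K*exp(-rT)
P = 0.0398 - 0.97000000 + 1.10833625 = 0.1781

Answer: Put price = 0.1781


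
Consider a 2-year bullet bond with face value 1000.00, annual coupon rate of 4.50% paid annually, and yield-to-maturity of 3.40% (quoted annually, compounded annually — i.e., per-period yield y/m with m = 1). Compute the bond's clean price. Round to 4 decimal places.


Answer: Price = 1020.9268

Derivation:
Coupon per period c = face * coupon_rate / m = 45.000000
Periods per year m = 1; per-period yield y/m = 0.034000
Number of cashflows N = 2
Cashflows (t years, CF_t, discount factor 1/(1+y/m)^(m*t), PV):
  t = 1.0000: CF_t = 45.000000, DF = 0.967118, PV = 43.520309
  t = 2.0000: CF_t = 1045.000000, DF = 0.935317, PV = 977.406478
Price P = sum_t PV_t = 1020.926787


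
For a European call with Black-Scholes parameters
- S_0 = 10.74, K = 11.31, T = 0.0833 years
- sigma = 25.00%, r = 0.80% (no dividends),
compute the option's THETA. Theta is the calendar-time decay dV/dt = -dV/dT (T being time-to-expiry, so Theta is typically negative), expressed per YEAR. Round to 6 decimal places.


Answer: Theta = -1.501902

Derivation:
d1 = -0.6713756979; d2 = -0.7435300464
phi(d1) = 0.3184431869; exp(-qT) = 1.0000000000; exp(-rT) = 0.9993338220
Theta = -S*exp(-qT)*phi(d1)*sigma/(2*sqrt(T)) - r*K*exp(-rT)*N(d2) + q*S*exp(-qT)*N(d1)
N(d1) = 0.2509906112; N(d2) = 0.2285804188; sqrt(T) = 0.2886173938
Term 1 = -10.7400 * 1.0000000000 * 0.3184431869 * 0.2500 / (2 * 0.2886173938) = -1.4812342832
Term 2 = -0.0080 * 11.3100 * 0.9993338220 * 0.2285804188 = -0.0206681784
Term 3 = 0 (no dividend yield, q = 0)
Theta = -1.4812342832 + (-0.0206681784) + (0.0000000000) = -1.501902


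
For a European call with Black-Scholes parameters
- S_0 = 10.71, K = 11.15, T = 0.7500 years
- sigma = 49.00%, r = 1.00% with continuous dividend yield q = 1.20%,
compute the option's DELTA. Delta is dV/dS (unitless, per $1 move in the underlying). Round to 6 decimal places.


d1 = 0.1137636575; d2 = -0.3105887903
phi(d1) = 0.3963690259; exp(-qT) = 0.9910403788; exp(-rT) = 0.9925280548
N(d1) = 0.5452874257
Delta = exp(-qT) * N(d1) = 0.9910403788 * 0.5452874257 = 0.540402

Answer: Delta = 0.540402


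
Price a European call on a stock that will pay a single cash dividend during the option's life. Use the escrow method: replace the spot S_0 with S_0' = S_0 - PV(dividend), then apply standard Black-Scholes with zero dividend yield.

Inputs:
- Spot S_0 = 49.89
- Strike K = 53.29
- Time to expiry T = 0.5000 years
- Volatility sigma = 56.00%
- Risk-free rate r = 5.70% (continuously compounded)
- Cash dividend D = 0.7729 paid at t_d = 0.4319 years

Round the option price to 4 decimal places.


PV(D) = D * exp(-r * t_d) = 0.7729 * 0.97568226 = 0.75410482
S_0' = S_0 - PV(D) = 49.8900 - 0.75410482 = 49.13589518
d1 = (ln(S_0'/K) + (r + sigma^2/2)*T) / (sigma*sqrt(T)) = 0.06500618
d2 = d1 - sigma*sqrt(T) = -0.33097362
exp(-rT) = 0.97190229
N(d1) = 0.52591546; N(d2) = 0.37033221
C = S_0' * N(d1) - K * exp(-rT) * N(d2) = 49.13589518 * 0.52591546 - 53.2900 * 0.97190229 * 0.37033221 = 6.6608

Answer: Price = 6.6608


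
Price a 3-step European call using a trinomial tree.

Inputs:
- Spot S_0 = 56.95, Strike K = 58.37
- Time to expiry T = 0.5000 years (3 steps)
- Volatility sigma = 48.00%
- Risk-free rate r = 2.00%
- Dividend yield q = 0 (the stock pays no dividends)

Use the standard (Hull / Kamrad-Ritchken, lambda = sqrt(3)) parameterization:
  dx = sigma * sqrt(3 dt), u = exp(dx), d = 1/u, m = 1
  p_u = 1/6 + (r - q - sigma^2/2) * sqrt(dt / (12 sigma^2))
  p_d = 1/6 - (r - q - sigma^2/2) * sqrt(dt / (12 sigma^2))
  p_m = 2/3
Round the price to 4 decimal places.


Answer: Price = V(0,0) = 6.8161

Derivation:
dt = T/N = 0.166667; dx = sigma*sqrt(3*dt) = 0.339411
u = exp(dx) = 1.404121; d = 1/u = 0.712189
p_u = 0.143293, p_m = 0.666667, p_d = 0.190040
Discount per step: exp(-r*dt) = 0.996672
Stock lattice S(k, j) with j the centered position index:
  k=0: S(0,+0) = 56.9500
  k=1: S(1,-1) = 40.5592; S(1,+0) = 56.9500; S(1,+1) = 79.9647
  k=2: S(2,-2) = 28.8858; S(2,-1) = 40.5592; S(2,+0) = 56.9500; S(2,+1) = 79.9647; S(2,+2) = 112.2801
  k=3: S(3,-3) = 20.5722; S(3,-2) = 28.8858; S(3,-1) = 40.5592; S(3,+0) = 56.9500; S(3,+1) = 79.9647; S(3,+2) = 112.2801; S(3,+3) = 157.6547
Terminal payoffs V(N, j) = max(S_T - K, 0):
  V(3,-3) = 0.000000; V(3,-2) = 0.000000; V(3,-1) = 0.000000; V(3,+0) = 0.000000; V(3,+1) = 21.594673; V(3,+2) = 53.910050; V(3,+3) = 99.284740
Backward induction: V(k, j) = exp(-r*dt) * [p_u * V(k+1, j+1) + p_m * V(k+1, j) + p_d * V(k+1, j-1)]
  V(2,-2) = exp(-r*dt) * [p_u*0.000000 + p_m*0.000000 + p_d*0.000000] = 0.000000
  V(2,-1) = exp(-r*dt) * [p_u*0.000000 + p_m*0.000000 + p_d*0.000000] = 0.000000
  V(2,+0) = exp(-r*dt) * [p_u*21.594673 + p_m*0.000000 + p_d*0.000000] = 3.084065
  V(2,+1) = exp(-r*dt) * [p_u*53.910050 + p_m*21.594673 + p_d*0.000000] = 22.047759
  V(2,+2) = exp(-r*dt) * [p_u*99.284740 + p_m*53.910050 + p_d*21.594673] = 54.090089
  V(1,-1) = exp(-r*dt) * [p_u*3.084065 + p_m*0.000000 + p_d*0.000000] = 0.440454
  V(1,+0) = exp(-r*dt) * [p_u*22.047759 + p_m*3.084065 + p_d*0.000000] = 5.197974
  V(1,+1) = exp(-r*dt) * [p_u*54.090089 + p_m*22.047759 + p_d*3.084065] = 22.958670
  V(0,+0) = exp(-r*dt) * [p_u*22.958670 + p_m*5.197974 + p_d*0.440454] = 6.816075


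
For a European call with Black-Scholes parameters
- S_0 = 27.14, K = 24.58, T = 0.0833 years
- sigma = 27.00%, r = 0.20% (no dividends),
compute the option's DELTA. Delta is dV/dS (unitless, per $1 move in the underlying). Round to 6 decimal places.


Answer: Delta = 0.905323

Derivation:
d1 = 1.3124954617; d2 = 1.2345687654
phi(d1) = 0.1685941888; exp(-qT) = 1.0000000000; exp(-rT) = 0.9998334139
N(d1) = 0.9053234918
Delta = exp(-qT) * N(d1) = 1.0000000000 * 0.9053234918 = 0.905323


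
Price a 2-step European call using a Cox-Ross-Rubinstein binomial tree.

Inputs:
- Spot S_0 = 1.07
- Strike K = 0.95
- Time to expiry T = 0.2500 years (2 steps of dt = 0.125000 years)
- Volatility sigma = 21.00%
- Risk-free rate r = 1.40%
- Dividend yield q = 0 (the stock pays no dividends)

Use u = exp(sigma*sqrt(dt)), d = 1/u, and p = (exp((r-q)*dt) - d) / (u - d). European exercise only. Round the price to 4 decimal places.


Answer: Price = V(0,0) = 0.1304

Derivation:
dt = T/N = 0.125000
u = exp(sigma*sqrt(dt)) = 1.077072; d = 1/u = 0.928443
p = (exp((r-q)*dt) - d) / (u - d) = 0.493232
Discount per step: exp(-r*dt) = 0.998252
Stock lattice S(k, i) with i counting down-moves:
  k=0: S(0,0) = 1.0700
  k=1: S(1,0) = 1.1525; S(1,1) = 0.9934
  k=2: S(2,0) = 1.2413; S(2,1) = 1.0700; S(2,2) = 0.9223
Terminal payoffs V(N, i) = max(S_T - K, 0):
  V(2,0) = 0.291290; V(2,1) = 0.120000; V(2,2) = 0.000000
Backward induction: V(k, i) = exp(-r*dt) * [p * V(k+1, i) + (1-p) * V(k+1, i+1)].
  V(1,0) = exp(-r*dt) * [p*0.291290 + (1-p)*0.120000] = 0.204128
  V(1,1) = exp(-r*dt) * [p*0.120000 + (1-p)*0.000000] = 0.059084
  V(0,0) = exp(-r*dt) * [p*0.204128 + (1-p)*0.059084] = 0.130396


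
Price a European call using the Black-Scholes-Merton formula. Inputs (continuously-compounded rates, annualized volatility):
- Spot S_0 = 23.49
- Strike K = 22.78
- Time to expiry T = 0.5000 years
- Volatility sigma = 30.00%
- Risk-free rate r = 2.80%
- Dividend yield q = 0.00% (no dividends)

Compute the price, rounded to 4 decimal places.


d1 = (ln(S/K) + (r - q + 0.5*sigma^2) * T) / (sigma * sqrt(T)) = 0.31674537
d2 = d1 - sigma * sqrt(T) = 0.10461334
exp(-rT) = 0.98609754; exp(-qT) = 1.00000000
C = S_0 * exp(-qT) * N(d1) - K * exp(-rT) * N(d2)
N(d1) = 0.62428159; N(d2) = 0.54165869
C = 23.4900 * 1.00000000 * 0.62428159 - 22.7800 * 0.98609754 * 0.54165869 = 2.4969

Answer: Price = 2.4969


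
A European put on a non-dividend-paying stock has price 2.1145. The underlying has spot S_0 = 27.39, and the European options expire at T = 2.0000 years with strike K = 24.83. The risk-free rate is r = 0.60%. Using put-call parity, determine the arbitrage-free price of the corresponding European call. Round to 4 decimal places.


Put-call parity: C - P = S_0 * exp(-qT) - K * exp(-rT).
S_0 * exp(-qT) = 27.3900 * 1.00000000 = 27.39000000
K * exp(-rT) = 24.8300 * 0.98807171 = 24.53382063
C = P + S*exp(-qT) - K*exp(-rT)
C = 2.1145 + 27.39000000 - 24.53382063 = 4.9707

Answer: Call price = 4.9707


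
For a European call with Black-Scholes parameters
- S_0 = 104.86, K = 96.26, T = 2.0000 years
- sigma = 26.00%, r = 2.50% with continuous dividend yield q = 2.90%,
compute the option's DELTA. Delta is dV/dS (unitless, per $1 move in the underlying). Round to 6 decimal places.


d1 = 0.3948192266; d2 = 0.0271237003
phi(d1) = 0.3690291488; exp(-qT) = 0.9436499474; exp(-rT) = 0.9512294245
N(d1) = 0.6535118477
Delta = exp(-qT) * N(d1) = 0.9436499474 * 0.6535118477 = 0.616686

Answer: Delta = 0.616686


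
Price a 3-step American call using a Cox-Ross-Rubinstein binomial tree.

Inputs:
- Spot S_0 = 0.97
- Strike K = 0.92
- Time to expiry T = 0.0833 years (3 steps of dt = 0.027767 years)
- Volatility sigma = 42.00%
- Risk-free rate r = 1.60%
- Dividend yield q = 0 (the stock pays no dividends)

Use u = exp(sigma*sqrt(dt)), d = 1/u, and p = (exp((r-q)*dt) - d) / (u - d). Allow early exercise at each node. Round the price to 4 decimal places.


dt = T/N = 0.027767
u = exp(sigma*sqrt(dt)) = 1.072493; d = 1/u = 0.932407
p = (exp((r-q)*dt) - d) / (u - d) = 0.485683
Discount per step: exp(-r*dt) = 0.999556
Stock lattice S(k, i) with i counting down-moves:
  k=0: S(0,0) = 0.9700
  k=1: S(1,0) = 1.0403; S(1,1) = 0.9044
  k=2: S(2,0) = 1.1157; S(2,1) = 0.9700; S(2,2) = 0.8433
  k=3: S(3,0) = 1.1966; S(3,1) = 1.0403; S(3,2) = 0.9044; S(3,3) = 0.7863
Terminal payoffs V(N, i) = max(S_T - K, 0):
  V(3,0) = 0.276617; V(3,1) = 0.120318; V(3,2) = 0.000000; V(3,3) = 0.000000
Backward induction: V(k, i) = exp(-r*dt) * [p * V(k+1, i) + (1-p) * V(k+1, i+1)]; then take max(V_cont, immediate exercise) for American.
  V(2,0) = exp(-r*dt) * [p*0.276617 + (1-p)*0.120318] = 0.196143; exercise = 0.195734; V(2,0) = max -> 0.196143
  V(2,1) = exp(-r*dt) * [p*0.120318 + (1-p)*0.000000] = 0.058411; exercise = 0.050000; V(2,1) = max -> 0.058411
  V(2,2) = exp(-r*dt) * [p*0.000000 + (1-p)*0.000000] = 0.000000; exercise = 0.000000; V(2,2) = max -> 0.000000
  V(1,0) = exp(-r*dt) * [p*0.196143 + (1-p)*0.058411] = 0.125249; exercise = 0.120318; V(1,0) = max -> 0.125249
  V(1,1) = exp(-r*dt) * [p*0.058411 + (1-p)*0.000000] = 0.028356; exercise = 0.000000; V(1,1) = max -> 0.028356
  V(0,0) = exp(-r*dt) * [p*0.125249 + (1-p)*0.028356] = 0.075382; exercise = 0.050000; V(0,0) = max -> 0.075382

Answer: Price = V(0,0) = 0.0754


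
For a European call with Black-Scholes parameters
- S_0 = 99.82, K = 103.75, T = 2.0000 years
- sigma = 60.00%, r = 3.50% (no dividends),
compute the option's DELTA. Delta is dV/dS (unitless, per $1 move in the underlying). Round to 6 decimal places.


d1 = 0.4612509446; d2 = -0.3872771928
phi(d1) = 0.3586835519; exp(-qT) = 1.0000000000; exp(-rT) = 0.9323938199
N(d1) = 0.6776907124
Delta = exp(-qT) * N(d1) = 1.0000000000 * 0.6776907124 = 0.677691

Answer: Delta = 0.677691


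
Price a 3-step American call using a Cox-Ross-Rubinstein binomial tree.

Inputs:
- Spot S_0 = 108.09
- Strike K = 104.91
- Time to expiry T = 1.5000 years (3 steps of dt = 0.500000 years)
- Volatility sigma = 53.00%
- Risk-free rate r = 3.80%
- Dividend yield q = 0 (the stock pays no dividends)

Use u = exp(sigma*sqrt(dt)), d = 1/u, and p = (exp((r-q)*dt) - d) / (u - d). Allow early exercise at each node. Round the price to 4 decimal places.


dt = T/N = 0.500000
u = exp(sigma*sqrt(dt)) = 1.454652; d = 1/u = 0.687450
p = (exp((r-q)*dt) - d) / (u - d) = 0.432392
Discount per step: exp(-r*dt) = 0.981179
Stock lattice S(k, i) with i counting down-moves:
  k=0: S(0,0) = 108.0900
  k=1: S(1,0) = 157.2333; S(1,1) = 74.3064
  k=2: S(2,0) = 228.7197; S(2,1) = 108.0900; S(2,2) = 51.0819
  k=3: S(3,0) = 332.7076; S(3,1) = 157.2333; S(3,2) = 74.3064; S(3,3) = 35.1163
Terminal payoffs V(N, i) = max(S_T - K, 0):
  V(3,0) = 227.797590; V(3,1) = 52.323319; V(3,2) = 0.000000; V(3,3) = 0.000000
Backward induction: V(k, i) = exp(-r*dt) * [p * V(k+1, i) + (1-p) * V(k+1, i+1)]; then take max(V_cont, immediate exercise) for American.
  V(2,0) = exp(-r*dt) * [p*227.797590 + (1-p)*52.323319] = 125.784211; exercise = 123.809738; V(2,0) = max -> 125.784211
  V(2,1) = exp(-r*dt) * [p*52.323319 + (1-p)*0.000000] = 22.198374; exercise = 3.180000; V(2,1) = max -> 22.198374
  V(2,2) = exp(-r*dt) * [p*0.000000 + (1-p)*0.000000] = 0.000000; exercise = 0.000000; V(2,2) = max -> 0.000000
  V(1,0) = exp(-r*dt) * [p*125.784211 + (1-p)*22.198374] = 65.727286; exercise = 52.323319; V(1,0) = max -> 65.727286
  V(1,1) = exp(-r*dt) * [p*22.198374 + (1-p)*0.000000] = 9.417748; exercise = 0.000000; V(1,1) = max -> 9.417748
  V(0,0) = exp(-r*dt) * [p*65.727286 + (1-p)*9.417748] = 33.130043; exercise = 3.180000; V(0,0) = max -> 33.130043

Answer: Price = V(0,0) = 33.1300


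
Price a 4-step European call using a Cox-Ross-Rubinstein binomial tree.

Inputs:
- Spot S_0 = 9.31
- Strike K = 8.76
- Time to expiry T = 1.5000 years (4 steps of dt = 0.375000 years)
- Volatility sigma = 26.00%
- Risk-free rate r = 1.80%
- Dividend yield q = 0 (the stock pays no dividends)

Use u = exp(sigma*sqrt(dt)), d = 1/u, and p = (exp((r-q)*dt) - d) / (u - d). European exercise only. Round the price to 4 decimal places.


dt = T/N = 0.375000
u = exp(sigma*sqrt(dt)) = 1.172592; d = 1/u = 0.852811
p = (exp((r-q)*dt) - d) / (u - d) = 0.481459
Discount per step: exp(-r*dt) = 0.993273
Stock lattice S(k, i) with i counting down-moves:
  k=0: S(0,0) = 9.3100
  k=1: S(1,0) = 10.9168; S(1,1) = 7.9397
  k=2: S(2,0) = 12.8010; S(2,1) = 9.3100; S(2,2) = 6.7710
  k=3: S(3,0) = 15.0103; S(3,1) = 10.9168; S(3,2) = 7.9397; S(3,3) = 5.7744
  k=4: S(4,0) = 17.6010; S(4,1) = 12.8010; S(4,2) = 9.3100; S(4,3) = 6.7710; S(4,4) = 4.9245
Terminal payoffs V(N, i) = max(S_T - K, 0):
  V(4,0) = 8.841012; V(4,1) = 4.040993; V(4,2) = 0.550000; V(4,3) = 0.000000; V(4,4) = 0.000000
Backward induction: V(k, i) = exp(-r*dt) * [p * V(k+1, i) + (1-p) * V(k+1, i+1)].
  V(3,0) = exp(-r*dt) * [p*8.841012 + (1-p)*4.040993] = 6.309275
  V(3,1) = exp(-r*dt) * [p*4.040993 + (1-p)*0.550000] = 2.215764
  V(3,2) = exp(-r*dt) * [p*0.550000 + (1-p)*0.000000] = 0.263021
  V(3,3) = exp(-r*dt) * [p*0.000000 + (1-p)*0.000000] = 0.000000
  V(2,0) = exp(-r*dt) * [p*6.309275 + (1-p)*2.215764] = 4.158458
  V(2,1) = exp(-r*dt) * [p*2.215764 + (1-p)*0.263021] = 1.195093
  V(2,2) = exp(-r*dt) * [p*0.263021 + (1-p)*0.000000] = 0.125782
  V(1,0) = exp(-r*dt) * [p*4.158458 + (1-p)*1.195093] = 2.604195
  V(1,1) = exp(-r*dt) * [p*1.195093 + (1-p)*0.125782] = 0.636302
  V(0,0) = exp(-r*dt) * [p*2.604195 + (1-p)*0.636302] = 1.573108

Answer: Price = V(0,0) = 1.5731


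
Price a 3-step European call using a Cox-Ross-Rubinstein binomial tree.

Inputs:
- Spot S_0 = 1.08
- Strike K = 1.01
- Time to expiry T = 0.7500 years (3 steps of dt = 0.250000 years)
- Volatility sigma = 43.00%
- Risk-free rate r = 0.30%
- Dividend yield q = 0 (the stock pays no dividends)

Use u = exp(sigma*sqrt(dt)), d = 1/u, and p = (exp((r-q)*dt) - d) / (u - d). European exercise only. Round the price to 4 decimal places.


dt = T/N = 0.250000
u = exp(sigma*sqrt(dt)) = 1.239862; d = 1/u = 0.806541
p = (exp((r-q)*dt) - d) / (u - d) = 0.448188
Discount per step: exp(-r*dt) = 0.999250
Stock lattice S(k, i) with i counting down-moves:
  k=0: S(0,0) = 1.0800
  k=1: S(1,0) = 1.3391; S(1,1) = 0.8711
  k=2: S(2,0) = 1.6602; S(2,1) = 1.0800; S(2,2) = 0.7025
  k=3: S(3,0) = 2.0585; S(3,1) = 1.3391; S(3,2) = 0.8711; S(3,3) = 0.5666
Terminal payoffs V(N, i) = max(S_T - K, 0):
  V(3,0) = 1.048466; V(3,1) = 0.329051; V(3,2) = 0.000000; V(3,3) = 0.000000
Backward induction: V(k, i) = exp(-r*dt) * [p * V(k+1, i) + (1-p) * V(k+1, i+1)].
  V(2,0) = exp(-r*dt) * [p*1.048466 + (1-p)*0.329051] = 0.650995
  V(2,1) = exp(-r*dt) * [p*0.329051 + (1-p)*0.000000] = 0.147366
  V(2,2) = exp(-r*dt) * [p*0.000000 + (1-p)*0.000000] = 0.000000
  V(1,0) = exp(-r*dt) * [p*0.650995 + (1-p)*0.147366] = 0.372807
  V(1,1) = exp(-r*dt) * [p*0.147366 + (1-p)*0.000000] = 0.065998
  V(0,0) = exp(-r*dt) * [p*0.372807 + (1-p)*0.065998] = 0.203353

Answer: Price = V(0,0) = 0.2034


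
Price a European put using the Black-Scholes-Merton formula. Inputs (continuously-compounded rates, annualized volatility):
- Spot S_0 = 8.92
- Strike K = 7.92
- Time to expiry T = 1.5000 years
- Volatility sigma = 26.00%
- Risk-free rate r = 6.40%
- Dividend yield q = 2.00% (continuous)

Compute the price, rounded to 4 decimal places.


Answer: Price = 0.4344

Derivation:
d1 = (ln(S/K) + (r - q + 0.5*sigma^2) * T) / (sigma * sqrt(T)) = 0.73988640
d2 = d1 - sigma * sqrt(T) = 0.42145274
exp(-rT) = 0.90846402; exp(-qT) = 0.97044553
P = K * exp(-rT) * N(-d2) - S_0 * exp(-qT) * N(-d1)
N(-d1) = 0.22968446; N(-d2) = 0.33671226
P = 7.9200 * 0.90846402 * 0.33671226 - 8.9200 * 0.97044553 * 0.22968446 = 0.4344


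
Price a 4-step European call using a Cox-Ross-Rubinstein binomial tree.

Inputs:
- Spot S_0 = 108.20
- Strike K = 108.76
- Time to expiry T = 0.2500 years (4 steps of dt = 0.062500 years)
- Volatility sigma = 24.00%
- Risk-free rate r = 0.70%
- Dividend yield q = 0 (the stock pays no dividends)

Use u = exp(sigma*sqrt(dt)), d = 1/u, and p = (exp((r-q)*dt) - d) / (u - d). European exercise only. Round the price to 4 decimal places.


Answer: Price = V(0,0) = 4.7916

Derivation:
dt = T/N = 0.062500
u = exp(sigma*sqrt(dt)) = 1.061837; d = 1/u = 0.941765
p = (exp((r-q)*dt) - d) / (u - d) = 0.488649
Discount per step: exp(-r*dt) = 0.999563
Stock lattice S(k, i) with i counting down-moves:
  k=0: S(0,0) = 108.2000
  k=1: S(1,0) = 114.8907; S(1,1) = 101.8989
  k=2: S(2,0) = 121.9952; S(2,1) = 108.2000; S(2,2) = 95.9648
  k=3: S(3,0) = 129.5389; S(3,1) = 114.8907; S(3,2) = 101.8989; S(3,3) = 90.3762
  k=4: S(4,0) = 137.5492; S(4,1) = 121.9952; S(4,2) = 108.2000; S(4,3) = 95.9648; S(4,4) = 85.1131
Terminal payoffs V(N, i) = max(S_T - K, 0):
  V(4,0) = 28.789158; V(4,1) = 13.235159; V(4,2) = 0.000000; V(4,3) = 0.000000; V(4,4) = 0.000000
Backward induction: V(k, i) = exp(-r*dt) * [p * V(k+1, i) + (1-p) * V(k+1, i+1)].
  V(3,0) = exp(-r*dt) * [p*28.789158 + (1-p)*13.235159] = 20.826491
  V(3,1) = exp(-r*dt) * [p*13.235159 + (1-p)*0.000000] = 6.464518
  V(3,2) = exp(-r*dt) * [p*0.000000 + (1-p)*0.000000] = 0.000000
  V(3,3) = exp(-r*dt) * [p*0.000000 + (1-p)*0.000000] = 0.000000
  V(2,0) = exp(-r*dt) * [p*20.826491 + (1-p)*6.464518] = 13.476583
  V(2,1) = exp(-r*dt) * [p*6.464518 + (1-p)*0.000000] = 3.157498
  V(2,2) = exp(-r*dt) * [p*0.000000 + (1-p)*0.000000] = 0.000000
  V(1,0) = exp(-r*dt) * [p*13.476583 + (1-p)*3.157498] = 8.196322
  V(1,1) = exp(-r*dt) * [p*3.157498 + (1-p)*0.000000] = 1.542233
  V(0,0) = exp(-r*dt) * [p*8.196322 + (1-p)*1.542233] = 4.791650


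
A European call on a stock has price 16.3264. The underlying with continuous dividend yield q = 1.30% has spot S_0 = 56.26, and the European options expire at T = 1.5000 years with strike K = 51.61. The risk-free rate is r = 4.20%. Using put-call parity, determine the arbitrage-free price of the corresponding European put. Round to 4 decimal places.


Put-call parity: C - P = S_0 * exp(-qT) - K * exp(-rT).
S_0 * exp(-qT) = 56.2600 * 0.98068890 = 55.17355724
K * exp(-rT) = 51.6100 * 0.93894347 = 48.45887268
P = C - S*exp(-qT) + K*exp(-rT)
P = 16.3264 - 55.17355724 + 48.45887268 = 9.6117

Answer: Put price = 9.6117


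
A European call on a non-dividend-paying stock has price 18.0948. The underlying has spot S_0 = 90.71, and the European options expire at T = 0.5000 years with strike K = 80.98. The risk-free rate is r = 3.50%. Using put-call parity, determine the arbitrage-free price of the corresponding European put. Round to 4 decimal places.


Answer: Put price = 6.9600

Derivation:
Put-call parity: C - P = S_0 * exp(-qT) - K * exp(-rT).
S_0 * exp(-qT) = 90.7100 * 1.00000000 = 90.71000000
K * exp(-rT) = 80.9800 * 0.98265224 = 79.57517804
P = C - S*exp(-qT) + K*exp(-rT)
P = 18.0948 - 90.71000000 + 79.57517804 = 6.9600


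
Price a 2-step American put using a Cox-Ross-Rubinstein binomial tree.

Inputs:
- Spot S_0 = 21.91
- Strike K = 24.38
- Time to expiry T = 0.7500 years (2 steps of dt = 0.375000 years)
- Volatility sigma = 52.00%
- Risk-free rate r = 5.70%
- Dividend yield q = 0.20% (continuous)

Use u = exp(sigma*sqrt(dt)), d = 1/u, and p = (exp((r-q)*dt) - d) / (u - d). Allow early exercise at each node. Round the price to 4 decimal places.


Answer: Price = V(0,0) = 5.1064

Derivation:
dt = T/N = 0.375000
u = exp(sigma*sqrt(dt)) = 1.374972; d = 1/u = 0.727287
p = (exp((r-q)*dt) - d) / (u - d) = 0.453232
Discount per step: exp(-r*dt) = 0.978852
Stock lattice S(k, i) with i counting down-moves:
  k=0: S(0,0) = 21.9100
  k=1: S(1,0) = 30.1256; S(1,1) = 15.9349
  k=2: S(2,0) = 41.4219; S(2,1) = 21.9100; S(2,2) = 11.5892
Terminal payoffs V(N, i) = max(K - S_T, 0):
  V(2,0) = 0.000000; V(2,1) = 2.470000; V(2,2) = 12.790775
Backward induction: V(k, i) = exp(-r*dt) * [p * V(k+1, i) + (1-p) * V(k+1, i+1)]; then take max(V_cont, immediate exercise) for American.
  V(1,0) = exp(-r*dt) * [p*0.000000 + (1-p)*2.470000] = 1.321955; exercise = 0.000000; V(1,0) = max -> 1.321955
  V(1,1) = exp(-r*dt) * [p*2.470000 + (1-p)*12.790775] = 7.941489; exercise = 8.445135; V(1,1) = max -> 8.445135
  V(0,0) = exp(-r*dt) * [p*1.321955 + (1-p)*8.445135] = 5.106356; exercise = 2.470000; V(0,0) = max -> 5.106356


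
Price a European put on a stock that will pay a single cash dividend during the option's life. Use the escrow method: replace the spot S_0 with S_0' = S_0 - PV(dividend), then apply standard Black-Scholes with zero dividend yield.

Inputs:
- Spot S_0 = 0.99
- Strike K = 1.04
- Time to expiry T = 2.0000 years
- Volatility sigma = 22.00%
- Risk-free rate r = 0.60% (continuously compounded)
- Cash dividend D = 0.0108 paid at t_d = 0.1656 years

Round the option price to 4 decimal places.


Answer: Price = 0.1497

Derivation:
PV(D) = D * exp(-r * t_d) = 0.0108 * 0.99900689 = 0.01078927
S_0' = S_0 - PV(D) = 0.9900 - 0.01078927 = 0.97921073
d1 = (ln(S_0'/K) + (r + sigma^2/2)*T) / (sigma*sqrt(T)) = 0.00054921
d2 = d1 - sigma*sqrt(T) = -0.31057778
exp(-rT) = 0.98807171
N(-d1) = 0.49978090; N(-d2) = 0.62193919
P = K * exp(-rT) * N(-d2) - S_0' * N(-d1) = 1.0400 * 0.98807171 * 0.62193919 - 0.97921073 * 0.49978090 = 0.1497


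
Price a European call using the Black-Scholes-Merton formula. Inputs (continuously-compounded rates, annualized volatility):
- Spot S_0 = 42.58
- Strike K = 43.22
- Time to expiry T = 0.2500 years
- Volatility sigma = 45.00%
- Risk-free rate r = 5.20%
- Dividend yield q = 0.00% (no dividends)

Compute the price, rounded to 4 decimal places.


d1 = (ln(S/K) + (r - q + 0.5*sigma^2) * T) / (sigma * sqrt(T)) = 0.10397248
d2 = d1 - sigma * sqrt(T) = -0.12102752
exp(-rT) = 0.98708414; exp(-qT) = 1.00000000
C = S_0 * exp(-qT) * N(d1) - K * exp(-rT) * N(d2)
N(d1) = 0.54140441; N(d2) = 0.45183462
C = 42.5800 * 1.00000000 * 0.54140441 - 43.2200 * 0.98708414 * 0.45183462 = 3.7769

Answer: Price = 3.7769


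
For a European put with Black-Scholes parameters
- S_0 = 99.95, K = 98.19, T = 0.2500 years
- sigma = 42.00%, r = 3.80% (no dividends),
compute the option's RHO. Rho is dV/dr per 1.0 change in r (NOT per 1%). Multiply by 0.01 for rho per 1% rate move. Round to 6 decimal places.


Answer: Rho = -11.916800

Derivation:
d1 = 0.2348365894; d2 = 0.0248365894
phi(d1) = 0.3880920811; exp(-qT) = 1.0000000000; exp(-rT) = 0.9905449824
N(-d2) = 0.4900926530
Rho = -K*T*exp(-rT)*N(-d2) = -98.1900 * 0.2500 * 0.9905449824 * 0.4900926530 = -11.916800


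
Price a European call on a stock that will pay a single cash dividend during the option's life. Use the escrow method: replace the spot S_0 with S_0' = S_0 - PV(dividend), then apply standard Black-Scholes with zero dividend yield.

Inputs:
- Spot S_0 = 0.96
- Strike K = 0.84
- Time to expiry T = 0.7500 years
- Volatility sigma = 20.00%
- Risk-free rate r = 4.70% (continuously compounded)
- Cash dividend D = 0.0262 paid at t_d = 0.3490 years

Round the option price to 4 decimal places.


Answer: Price = 0.1409

Derivation:
PV(D) = D * exp(-r * t_d) = 0.0262 * 0.98373080 = 0.02577375
S_0' = S_0 - PV(D) = 0.9600 - 0.02577375 = 0.93422625
d1 = (ln(S_0'/K) + (r + sigma^2/2)*T) / (sigma*sqrt(T)) = 0.90393860
d2 = d1 - sigma*sqrt(T) = 0.73073352
exp(-rT) = 0.96536405
N(d1) = 0.81698602; N(d2) = 0.76752903
C = S_0' * N(d1) - K * exp(-rT) * N(d2) = 0.93422625 * 0.81698602 - 0.8400 * 0.96536405 * 0.76752903 = 0.1409


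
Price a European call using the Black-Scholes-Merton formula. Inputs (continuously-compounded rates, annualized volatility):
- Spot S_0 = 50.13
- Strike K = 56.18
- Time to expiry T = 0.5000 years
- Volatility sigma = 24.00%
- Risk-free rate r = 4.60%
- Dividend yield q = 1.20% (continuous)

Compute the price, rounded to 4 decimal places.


d1 = (ln(S/K) + (r - q + 0.5*sigma^2) * T) / (sigma * sqrt(T)) = -0.48637863
d2 = d1 - sigma * sqrt(T) = -0.65608426
exp(-rT) = 0.97726248; exp(-qT) = 0.99401796
C = S_0 * exp(-qT) * N(d1) - K * exp(-rT) * N(d2)
N(d1) = 0.31334937; N(d2) = 0.25588496
C = 50.1300 * 0.99401796 * 0.31334937 - 56.1800 * 0.97726248 * 0.25588496 = 1.5655

Answer: Price = 1.5655


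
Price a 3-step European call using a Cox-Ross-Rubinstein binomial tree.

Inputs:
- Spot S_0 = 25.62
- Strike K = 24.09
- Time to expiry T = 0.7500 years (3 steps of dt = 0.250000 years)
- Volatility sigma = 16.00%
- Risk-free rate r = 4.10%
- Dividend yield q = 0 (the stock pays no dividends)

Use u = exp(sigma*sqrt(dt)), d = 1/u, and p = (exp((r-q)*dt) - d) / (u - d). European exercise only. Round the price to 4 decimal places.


dt = T/N = 0.250000
u = exp(sigma*sqrt(dt)) = 1.083287; d = 1/u = 0.923116
p = (exp((r-q)*dt) - d) / (u - d) = 0.544334
Discount per step: exp(-r*dt) = 0.989802
Stock lattice S(k, i) with i counting down-moves:
  k=0: S(0,0) = 25.6200
  k=1: S(1,0) = 27.7538; S(1,1) = 23.6502
  k=2: S(2,0) = 30.0653; S(2,1) = 25.6200; S(2,2) = 21.8319
  k=3: S(3,0) = 32.5694; S(3,1) = 27.7538; S(3,2) = 23.6502; S(3,3) = 20.1534
Terminal payoffs V(N, i) = max(S_T - K, 0):
  V(3,0) = 8.479403; V(3,1) = 3.663815; V(3,2) = 0.000000; V(3,3) = 0.000000
Backward induction: V(k, i) = exp(-r*dt) * [p * V(k+1, i) + (1-p) * V(k+1, i+1)].
  V(2,0) = exp(-r*dt) * [p*8.479403 + (1-p)*3.663815] = 6.221010
  V(2,1) = exp(-r*dt) * [p*3.663815 + (1-p)*0.000000] = 1.974001
  V(2,2) = exp(-r*dt) * [p*0.000000 + (1-p)*0.000000] = 0.000000
  V(1,0) = exp(-r*dt) * [p*6.221010 + (1-p)*1.974001] = 4.242087
  V(1,1) = exp(-r*dt) * [p*1.974001 + (1-p)*0.000000] = 1.063558
  V(0,0) = exp(-r*dt) * [p*4.242087 + (1-p)*1.063558] = 2.765250

Answer: Price = V(0,0) = 2.7653


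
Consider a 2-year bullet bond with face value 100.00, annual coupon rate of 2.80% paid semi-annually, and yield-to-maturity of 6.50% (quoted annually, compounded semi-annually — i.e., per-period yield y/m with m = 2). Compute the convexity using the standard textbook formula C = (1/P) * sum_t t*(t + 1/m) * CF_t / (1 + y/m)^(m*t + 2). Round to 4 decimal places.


Coupon per period c = face * coupon_rate / m = 1.400000
Periods per year m = 2; per-period yield y/m = 0.032500
Number of cashflows N = 4
Cashflows (t years, CF_t, discount factor 1/(1+y/m)^(m*t), PV):
  t = 0.5000: CF_t = 1.400000, DF = 0.968523, PV = 1.355932
  t = 1.0000: CF_t = 1.400000, DF = 0.938037, PV = 1.313252
  t = 1.5000: CF_t = 1.400000, DF = 0.908510, PV = 1.271914
  t = 2.0000: CF_t = 101.400000, DF = 0.879913, PV = 89.223183
Price P = sum_t PV_t = 93.164281
Convexity numerator sum_t t*(t + 1/m) * CF_t / (1+y/m)^(m*t + 2):
  t = 0.5000: term = 0.635957
  t = 1.0000: term = 1.847817
  t = 1.5000: term = 3.579307
  t = 2.0000: term = 418.473149
Convexity = (1/P) * sum = 424.536231 / 93.164281 = 4.556856

Answer: Convexity = 4.5569


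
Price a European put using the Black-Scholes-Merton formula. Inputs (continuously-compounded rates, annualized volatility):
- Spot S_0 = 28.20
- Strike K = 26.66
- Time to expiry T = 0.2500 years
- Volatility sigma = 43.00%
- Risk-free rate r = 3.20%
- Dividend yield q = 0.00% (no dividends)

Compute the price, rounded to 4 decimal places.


d1 = (ln(S/K) + (r - q + 0.5*sigma^2) * T) / (sigma * sqrt(T)) = 0.40590774
d2 = d1 - sigma * sqrt(T) = 0.19090774
exp(-rT) = 0.99203191; exp(-qT) = 1.00000000
P = K * exp(-rT) * N(-d2) - S_0 * exp(-qT) * N(-d1)
N(-d1) = 0.34240520; N(-d2) = 0.42429894
P = 26.6600 * 0.99203191 * 0.42429894 - 28.2000 * 1.00000000 * 0.34240520 = 1.5658

Answer: Price = 1.5658


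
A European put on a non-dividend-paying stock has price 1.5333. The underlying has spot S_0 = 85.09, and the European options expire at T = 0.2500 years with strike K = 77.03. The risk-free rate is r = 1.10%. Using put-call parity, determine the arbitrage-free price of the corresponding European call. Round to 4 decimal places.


Answer: Call price = 9.8048

Derivation:
Put-call parity: C - P = S_0 * exp(-qT) - K * exp(-rT).
S_0 * exp(-qT) = 85.0900 * 1.00000000 = 85.09000000
K * exp(-rT) = 77.0300 * 0.99725378 = 76.81845850
C = P + S*exp(-qT) - K*exp(-rT)
C = 1.5333 + 85.09000000 - 76.81845850 = 9.8048


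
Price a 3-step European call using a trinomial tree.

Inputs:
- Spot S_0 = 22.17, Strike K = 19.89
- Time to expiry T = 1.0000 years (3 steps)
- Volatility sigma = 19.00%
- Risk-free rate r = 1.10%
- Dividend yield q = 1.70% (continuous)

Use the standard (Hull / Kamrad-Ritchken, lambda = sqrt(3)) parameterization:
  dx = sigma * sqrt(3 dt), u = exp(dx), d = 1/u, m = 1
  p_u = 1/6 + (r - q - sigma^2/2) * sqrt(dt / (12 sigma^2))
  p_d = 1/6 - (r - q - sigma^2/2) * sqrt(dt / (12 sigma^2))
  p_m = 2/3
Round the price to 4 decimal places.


dt = T/N = 0.333333; dx = sigma*sqrt(3*dt) = 0.190000
u = exp(dx) = 1.209250; d = 1/u = 0.826959
p_u = 0.145570, p_m = 0.666667, p_d = 0.187763
Discount per step: exp(-r*dt) = 0.996340
Stock lattice S(k, j) with j the centered position index:
  k=0: S(0,+0) = 22.1700
  k=1: S(1,-1) = 18.3337; S(1,+0) = 22.1700; S(1,+1) = 26.8091
  k=2: S(2,-2) = 15.1612; S(2,-1) = 18.3337; S(2,+0) = 22.1700; S(2,+1) = 26.8091; S(2,+2) = 32.4188
  k=3: S(3,-3) = 12.5377; S(3,-2) = 15.1612; S(3,-1) = 18.3337; S(3,+0) = 22.1700; S(3,+1) = 26.8091; S(3,+2) = 32.4188; S(3,+3) = 39.2025
Terminal payoffs V(N, j) = max(S_T - K, 0):
  V(3,-3) = 0.000000; V(3,-2) = 0.000000; V(3,-1) = 0.000000; V(3,+0) = 2.280000; V(3,+1) = 6.919064; V(3,+2) = 12.528849; V(3,+3) = 19.312481
Backward induction: V(k, j) = exp(-r*dt) * [p_u * V(k+1, j+1) + p_m * V(k+1, j) + p_d * V(k+1, j-1)]
  V(2,-2) = exp(-r*dt) * [p_u*0.000000 + p_m*0.000000 + p_d*0.000000] = 0.000000
  V(2,-1) = exp(-r*dt) * [p_u*2.280000 + p_m*0.000000 + p_d*0.000000] = 0.330685
  V(2,+0) = exp(-r*dt) * [p_u*6.919064 + p_m*2.280000 + p_d*0.000000] = 2.517960
  V(2,+1) = exp(-r*dt) * [p_u*12.528849 + p_m*6.919064 + p_d*2.280000] = 6.839512
  V(2,+2) = exp(-r*dt) * [p_u*19.312481 + p_m*12.528849 + p_d*6.919064] = 12.417419
  V(1,-1) = exp(-r*dt) * [p_u*2.517960 + p_m*0.330685 + p_d*0.000000] = 0.584848
  V(1,+0) = exp(-r*dt) * [p_u*6.839512 + p_m*2.517960 + p_d*0.330685] = 2.726344
  V(1,+1) = exp(-r*dt) * [p_u*12.417419 + p_m*6.839512 + p_d*2.517960] = 6.815026
  V(0,+0) = exp(-r*dt) * [p_u*6.815026 + p_m*2.726344 + p_d*0.584848] = 2.908755

Answer: Price = V(0,0) = 2.9088
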